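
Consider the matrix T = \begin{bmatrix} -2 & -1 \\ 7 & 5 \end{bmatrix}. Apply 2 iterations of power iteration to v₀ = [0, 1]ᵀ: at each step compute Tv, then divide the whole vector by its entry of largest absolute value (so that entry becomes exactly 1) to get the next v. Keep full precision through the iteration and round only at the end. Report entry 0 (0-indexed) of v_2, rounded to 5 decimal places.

-0.16667

Tv0 = (-1.000000, 5.000000); divide by 5.000000 → v1 = (-0.200000, 1.000000)
Tv1 = (-0.600000, 3.600000); divide by 3.600000 → v2 = (-0.166667, 1.000000)
Requested entry of v2: -3/18 = -0.16667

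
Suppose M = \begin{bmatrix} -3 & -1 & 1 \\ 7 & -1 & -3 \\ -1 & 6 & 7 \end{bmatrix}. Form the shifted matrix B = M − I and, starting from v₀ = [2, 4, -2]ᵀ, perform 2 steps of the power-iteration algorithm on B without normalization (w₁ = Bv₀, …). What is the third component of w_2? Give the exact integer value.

B = M − I has rows (-4, -1, 1); (7, -2, -3); (-1, 6, 6)
w1 = Bv₀ = ((-4)·2 + (-1)·4 + 1·(-2); 7·2 + (-2)·4 + (-3)·(-2); (-1)·2 + 6·4 + 6·(-2)) = (-14, 12, 10)
w2 = Bw1 = ((-4)·(-14) + (-1)·12 + 1·10; 7·(-14) + (-2)·12 + (-3)·10; (-1)·(-14) + 6·12 + 6·10) = (54, -152, 146)
Requested component of w2: 146

146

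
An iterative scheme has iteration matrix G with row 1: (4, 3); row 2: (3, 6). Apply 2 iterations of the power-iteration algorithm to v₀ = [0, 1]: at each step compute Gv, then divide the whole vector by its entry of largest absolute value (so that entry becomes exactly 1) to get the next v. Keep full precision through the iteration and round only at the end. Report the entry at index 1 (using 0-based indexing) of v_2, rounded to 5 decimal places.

1.00000

Gv0 = (3.000000, 6.000000); divide by 6.000000 → v1 = (0.500000, 1.000000)
Gv1 = (5.000000, 7.500000); divide by 7.500000 → v2 = (0.666667, 1.000000)
Requested entry of v2: 45/45 = 1.00000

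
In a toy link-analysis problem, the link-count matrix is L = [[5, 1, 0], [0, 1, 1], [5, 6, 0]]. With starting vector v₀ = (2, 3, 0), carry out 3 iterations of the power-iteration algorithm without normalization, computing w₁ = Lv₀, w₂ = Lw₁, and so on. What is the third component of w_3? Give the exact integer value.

526

w1 = Lv₀ = (13, 3, 28)
w2 = Lw1 = (68, 31, 83)
w3 = Lw2 = (371, 114, 526)
The requested component of w3 is 526.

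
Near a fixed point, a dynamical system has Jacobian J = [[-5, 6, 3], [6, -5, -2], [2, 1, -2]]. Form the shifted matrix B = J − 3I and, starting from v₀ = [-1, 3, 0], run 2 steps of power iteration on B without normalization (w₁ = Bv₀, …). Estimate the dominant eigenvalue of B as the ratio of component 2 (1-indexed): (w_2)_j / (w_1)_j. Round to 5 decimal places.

B = J − 3I has rows (-8, 6, 3); (6, -8, -2); (2, 1, -5)
w1 = Bv₀ = ((-8)·(-1) + 6·3 + 3·0; 6·(-1) + (-8)·3 + (-2)·0; 2·(-1) + 1·3 + (-5)·0) = (26, -30, 1)
w2 = Bw1 = ((-8)·26 + 6·(-30) + 3·1; 6·26 + (-8)·(-30) + (-2)·1; 2·26 + 1·(-30) + (-5)·1) = (-385, 394, 17)
Ratio: 394/-30 = -13.13333

μ ≈ -13.13333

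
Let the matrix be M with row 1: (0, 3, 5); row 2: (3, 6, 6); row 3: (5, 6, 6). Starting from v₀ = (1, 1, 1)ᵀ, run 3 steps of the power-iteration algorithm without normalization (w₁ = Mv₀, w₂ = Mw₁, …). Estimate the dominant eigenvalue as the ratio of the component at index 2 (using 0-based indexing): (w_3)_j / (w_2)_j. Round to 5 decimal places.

w1 = Mv₀ = (0·1 + 3·1 + 5·1; 3·1 + 6·1 + 6·1; 5·1 + 6·1 + 6·1) = (8, 15, 17)
w2 = Mw1 = (0·8 + 3·15 + 5·17; 3·8 + 6·15 + 6·17; 5·8 + 6·15 + 6·17) = (130, 216, 232)
w3 = Mw2 = (1808, 3078, 3338)
Ratio at component: 3338 / 232 = 14.38793

λ ≈ 14.38793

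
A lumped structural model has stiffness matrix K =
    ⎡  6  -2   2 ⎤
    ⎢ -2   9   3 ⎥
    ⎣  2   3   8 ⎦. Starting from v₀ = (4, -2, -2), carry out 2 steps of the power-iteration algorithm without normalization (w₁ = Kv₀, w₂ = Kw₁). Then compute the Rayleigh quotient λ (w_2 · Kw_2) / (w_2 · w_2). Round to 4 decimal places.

10.9765

w1 = Kv₀ = (6·4 + (-2)·(-2) + 2·(-2); (-2)·4 + 9·(-2) + 3·(-2); 2·4 + 3·(-2) + 8·(-2)) = (24, -32, -14)
w2 = Kw1 = (6·24 + (-2)·(-32) + 2·(-14); (-2)·24 + 9·(-32) + 3·(-14); 2·24 + 3·(-32) + 8·(-14)) = (180, -378, -160)
Kw2 = (1516, -4242, -2054)
w2·Kw2 = 180·1516 + (-378)·(-4242) + (-160)·(-2054) = 2204996; w2·w2 = 180·180 + (-378)·(-378) + (-160)·(-160) = 200884
λ ≈ 2204996/200884 = 10.9765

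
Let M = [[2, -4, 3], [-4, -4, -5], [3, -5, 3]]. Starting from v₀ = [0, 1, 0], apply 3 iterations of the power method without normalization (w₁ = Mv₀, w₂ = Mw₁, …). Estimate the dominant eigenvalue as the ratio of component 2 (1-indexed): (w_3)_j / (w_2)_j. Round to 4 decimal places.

w1 = Mv₀ = (-4, -4, -5)
w2 = Mw1 = (-7, 57, -7)
w3 = Mw2 = (-263, -165, -327)
Ratio at component: -165 / 57 = -2.8947

-2.8947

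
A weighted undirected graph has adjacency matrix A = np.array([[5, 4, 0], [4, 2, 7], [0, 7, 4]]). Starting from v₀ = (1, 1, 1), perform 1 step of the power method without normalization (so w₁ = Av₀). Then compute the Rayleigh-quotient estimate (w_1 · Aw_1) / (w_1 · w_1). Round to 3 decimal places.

w1 = Av₀ = (9, 13, 11)
Aw1 = (97, 139, 135)
w1·Aw1 = 9·97 + 13·139 + 11·135 = 4165; w1·w1 = 9·9 + 13·13 + 11·11 = 371
λ ≈ 4165/371 = 11.226

λ ≈ 11.226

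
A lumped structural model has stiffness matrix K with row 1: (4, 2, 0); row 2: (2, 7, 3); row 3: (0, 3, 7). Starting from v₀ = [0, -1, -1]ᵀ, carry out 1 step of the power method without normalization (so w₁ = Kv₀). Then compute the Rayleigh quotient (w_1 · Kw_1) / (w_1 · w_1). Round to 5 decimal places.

λ ≈ 10.27451

w1 = Kv₀ = (4·0 + 2·(-1) + 0·(-1); 2·0 + 7·(-1) + 3·(-1); 0·0 + 3·(-1) + 7·(-1)) = (-2, -10, -10)
Kw1 = (-28, -104, -100)
w1·Kw1 = (-2)·(-28) + (-10)·(-104) + (-10)·(-100) = 2096; w1·w1 = (-2)·(-2) + (-10)·(-10) + (-10)·(-10) = 204
λ ≈ 2096/204 = 10.27451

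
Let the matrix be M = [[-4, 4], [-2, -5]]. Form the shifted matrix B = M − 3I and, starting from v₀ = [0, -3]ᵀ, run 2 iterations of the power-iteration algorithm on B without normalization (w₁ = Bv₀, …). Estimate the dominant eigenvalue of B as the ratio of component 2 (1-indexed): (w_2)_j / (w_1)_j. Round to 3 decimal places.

μ ≈ -7.000

B = M − 3I has rows (-7, 4); (-2, -8)
w1 = Bv₀ = (-12, 24)
w2 = Bw1 = (180, -168)
Ratio: -168/24 = -7.000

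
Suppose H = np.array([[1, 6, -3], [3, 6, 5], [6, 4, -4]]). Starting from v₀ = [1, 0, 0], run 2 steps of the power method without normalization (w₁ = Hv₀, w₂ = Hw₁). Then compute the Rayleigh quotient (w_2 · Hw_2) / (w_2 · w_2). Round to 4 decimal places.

w1 = Hv₀ = (1, 3, 6)
w2 = Hw1 = (1, 51, -6)
Hw2 = (325, 279, 234)
w2·Hw2 = 1·325 + 51·279 + (-6)·234 = 13150; w2·w2 = 1·1 + 51·51 + (-6)·(-6) = 2638
λ ≈ 13150/2638 = 4.9848

4.9848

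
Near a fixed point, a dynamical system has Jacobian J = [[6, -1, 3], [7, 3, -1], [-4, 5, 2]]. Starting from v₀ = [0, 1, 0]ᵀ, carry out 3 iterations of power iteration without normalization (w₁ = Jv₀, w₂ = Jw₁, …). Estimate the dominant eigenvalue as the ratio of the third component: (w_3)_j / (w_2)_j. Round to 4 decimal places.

w1 = Jv₀ = (6·0 + (-1)·1 + 3·0; 7·0 + 3·1 + (-1)·0; (-4)·0 + 5·1 + 2·0) = (-1, 3, 5)
w2 = Jw1 = (6·(-1) + (-1)·3 + 3·5; 7·(-1) + 3·3 + (-1)·5; (-4)·(-1) + 5·3 + 2·5) = (6, -3, 29)
w3 = Jw2 = (126, 4, 19)
Ratio at component: 19 / 29 = 0.6552

0.6552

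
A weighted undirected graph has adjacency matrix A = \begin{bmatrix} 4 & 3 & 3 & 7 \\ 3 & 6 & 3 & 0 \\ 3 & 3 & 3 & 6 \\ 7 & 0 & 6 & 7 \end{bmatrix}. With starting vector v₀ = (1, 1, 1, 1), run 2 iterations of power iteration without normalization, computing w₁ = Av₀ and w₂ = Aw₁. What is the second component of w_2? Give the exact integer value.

168

w1 = Av₀ = (4·1 + 3·1 + 3·1 + 7·1; 3·1 + 6·1 + 3·1 + 0·1; 3·1 + 3·1 + 3·1 + 6·1; 7·1 + 0·1 + 6·1 + 7·1) = (17, 12, 15, 20)
w2 = Aw1 = (4·17 + 3·12 + 3·15 + 7·20; 3·17 + 6·12 + 3·15 + 0·20; 3·17 + 3·12 + 3·15 + 6·20; 7·17 + 0·12 + 6·15 + 7·20) = (289, 168, 252, 349)
The requested component of w2 is 168.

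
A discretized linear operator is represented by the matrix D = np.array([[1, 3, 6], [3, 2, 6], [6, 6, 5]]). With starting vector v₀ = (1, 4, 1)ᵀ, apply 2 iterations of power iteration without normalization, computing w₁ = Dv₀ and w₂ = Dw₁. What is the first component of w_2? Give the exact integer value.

w1 = Dv₀ = (19, 17, 35)
w2 = Dw1 = (280, 301, 391)
The requested component of w2 is 280.

280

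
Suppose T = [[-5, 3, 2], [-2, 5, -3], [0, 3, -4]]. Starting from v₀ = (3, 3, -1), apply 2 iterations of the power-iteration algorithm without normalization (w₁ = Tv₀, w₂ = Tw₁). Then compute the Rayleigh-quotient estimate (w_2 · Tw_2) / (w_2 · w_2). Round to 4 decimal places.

w1 = Tv₀ = ((-5)·3 + 3·3 + 2·(-1); (-2)·3 + 5·3 + (-3)·(-1); 0·3 + 3·3 + (-4)·(-1)) = (-8, 12, 13)
w2 = Tw1 = ((-5)·(-8) + 3·12 + 2·13; (-2)·(-8) + 5·12 + (-3)·13; 0·(-8) + 3·12 + (-4)·13) = (102, 37, -16)
Tw2 = (-431, 29, 175)
w2·Tw2 = 102·(-431) + 37·29 + (-16)·175 = -45689; w2·w2 = 102·102 + 37·37 + (-16)·(-16) = 12029
λ ≈ -45689/12029 = -3.7982

λ ≈ -3.7982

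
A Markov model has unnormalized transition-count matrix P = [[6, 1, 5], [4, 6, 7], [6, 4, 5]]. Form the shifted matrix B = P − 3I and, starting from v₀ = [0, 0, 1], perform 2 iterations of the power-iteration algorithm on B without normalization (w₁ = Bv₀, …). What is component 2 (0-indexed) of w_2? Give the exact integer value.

62

B = P − 3I has rows (3, 1, 5); (4, 3, 7); (6, 4, 2)
w1 = Bv₀ = (3·0 + 1·0 + 5·1; 4·0 + 3·0 + 7·1; 6·0 + 4·0 + 2·1) = (5, 7, 2)
w2 = Bw1 = (3·5 + 1·7 + 5·2; 4·5 + 3·7 + 7·2; 6·5 + 4·7 + 2·2) = (32, 55, 62)
Requested component of w2: 62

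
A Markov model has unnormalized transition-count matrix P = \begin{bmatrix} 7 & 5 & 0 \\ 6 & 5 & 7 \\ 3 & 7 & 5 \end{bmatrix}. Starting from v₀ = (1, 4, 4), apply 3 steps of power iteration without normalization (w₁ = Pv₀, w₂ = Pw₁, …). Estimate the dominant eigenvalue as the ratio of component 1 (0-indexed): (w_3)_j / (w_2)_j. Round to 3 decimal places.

14.825

w1 = Pv₀ = (7·1 + 5·4 + 0·4; 6·1 + 5·4 + 7·4; 3·1 + 7·4 + 5·4) = (27, 54, 51)
w2 = Pw1 = (7·27 + 5·54 + 0·51; 6·27 + 5·54 + 7·51; 3·27 + 7·54 + 5·51) = (459, 789, 714)
w3 = Pw2 = (7158, 11697, 10470)
Ratio at component: 11697 / 789 = 14.825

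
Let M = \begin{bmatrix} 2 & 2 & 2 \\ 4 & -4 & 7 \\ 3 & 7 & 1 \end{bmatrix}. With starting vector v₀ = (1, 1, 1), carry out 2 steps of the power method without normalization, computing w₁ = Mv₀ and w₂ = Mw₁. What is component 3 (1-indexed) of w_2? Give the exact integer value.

78

w1 = Mv₀ = (2·1 + 2·1 + 2·1; 4·1 + (-4)·1 + 7·1; 3·1 + 7·1 + 1·1) = (6, 7, 11)
w2 = Mw1 = (2·6 + 2·7 + 2·11; 4·6 + (-4)·7 + 7·11; 3·6 + 7·7 + 1·11) = (48, 73, 78)
The requested component of w2 is 78.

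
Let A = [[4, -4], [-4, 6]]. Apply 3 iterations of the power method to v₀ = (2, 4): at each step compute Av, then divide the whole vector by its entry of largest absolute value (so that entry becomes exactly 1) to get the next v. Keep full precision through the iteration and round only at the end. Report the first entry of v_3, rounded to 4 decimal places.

-0.7778

Av0 = (-8.00000, 16.00000); divide by 16.00000 → v1 = (-0.50000, 1.00000)
Av1 = (-6.00000, 8.00000); divide by 8.00000 → v2 = (-0.75000, 1.00000)
Av2 = (-7.00000, 9.00000); divide by 9.00000 → v3 = (-0.77778, 1.00000)
Requested entry of v3: -896/1152 = -0.7778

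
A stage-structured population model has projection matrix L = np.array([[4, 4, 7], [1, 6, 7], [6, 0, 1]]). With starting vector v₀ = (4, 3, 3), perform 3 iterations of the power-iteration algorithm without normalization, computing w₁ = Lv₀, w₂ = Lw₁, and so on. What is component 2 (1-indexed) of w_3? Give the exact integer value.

5780

w1 = Lv₀ = (49, 43, 27)
w2 = Lw1 = (557, 496, 321)
w3 = Lw2 = (6459, 5780, 3663)
The requested component of w3 is 5780.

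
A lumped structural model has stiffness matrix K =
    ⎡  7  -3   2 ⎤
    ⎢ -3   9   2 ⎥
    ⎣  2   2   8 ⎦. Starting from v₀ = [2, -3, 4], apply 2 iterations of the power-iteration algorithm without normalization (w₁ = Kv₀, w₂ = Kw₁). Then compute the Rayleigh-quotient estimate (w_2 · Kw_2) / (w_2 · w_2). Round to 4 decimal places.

10.2928

w1 = Kv₀ = (7·2 + (-3)·(-3) + 2·4; (-3)·2 + 9·(-3) + 2·4; 2·2 + 2·(-3) + 8·4) = (31, -25, 30)
w2 = Kw1 = (7·31 + (-3)·(-25) + 2·30; (-3)·31 + 9·(-25) + 2·30; 2·31 + 2·(-25) + 8·30) = (352, -258, 252)
Kw2 = (3742, -2874, 2204)
w2·Kw2 = 352·3742 + (-258)·(-2874) + 252·2204 = 2614084; w2·w2 = 352·352 + (-258)·(-258) + 252·252 = 253972
λ ≈ 2614084/253972 = 10.2928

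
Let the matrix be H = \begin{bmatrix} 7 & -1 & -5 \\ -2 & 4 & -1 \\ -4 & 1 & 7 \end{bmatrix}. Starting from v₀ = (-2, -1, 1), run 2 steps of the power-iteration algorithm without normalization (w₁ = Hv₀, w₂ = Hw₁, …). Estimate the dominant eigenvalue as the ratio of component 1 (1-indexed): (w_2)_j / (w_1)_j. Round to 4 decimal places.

10.8333

w1 = Hv₀ = (7·(-2) + (-1)·(-1) + (-5)·1; (-2)·(-2) + 4·(-1) + (-1)·1; (-4)·(-2) + 1·(-1) + 7·1) = (-18, -1, 14)
w2 = Hw1 = (7·(-18) + (-1)·(-1) + (-5)·14; (-2)·(-18) + 4·(-1) + (-1)·14; (-4)·(-18) + 1·(-1) + 7·14) = (-195, 18, 169)
Ratio at component: -195 / -18 = 10.8333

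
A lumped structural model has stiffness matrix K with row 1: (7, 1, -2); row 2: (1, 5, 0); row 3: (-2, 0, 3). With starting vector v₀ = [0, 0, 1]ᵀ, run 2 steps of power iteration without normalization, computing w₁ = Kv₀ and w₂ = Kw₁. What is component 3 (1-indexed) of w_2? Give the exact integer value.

w1 = Kv₀ = (7·0 + 1·0 + (-2)·1; 1·0 + 5·0 + 0·1; (-2)·0 + 0·0 + 3·1) = (-2, 0, 3)
w2 = Kw1 = (7·(-2) + 1·0 + (-2)·3; 1·(-2) + 5·0 + 0·3; (-2)·(-2) + 0·0 + 3·3) = (-20, -2, 13)
The requested component of w2 is 13.

13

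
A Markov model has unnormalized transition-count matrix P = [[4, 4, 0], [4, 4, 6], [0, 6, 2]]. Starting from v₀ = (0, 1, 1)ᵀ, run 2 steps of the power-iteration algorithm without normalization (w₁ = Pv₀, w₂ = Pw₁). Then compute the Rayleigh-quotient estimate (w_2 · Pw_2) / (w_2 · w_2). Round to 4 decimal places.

10.5839

w1 = Pv₀ = (4, 10, 8)
w2 = Pw1 = (56, 104, 76)
Pw2 = (640, 1096, 776)
w2·Pw2 = 56·640 + 104·1096 + 76·776 = 208800; w2·w2 = 56·56 + 104·104 + 76·76 = 19728
λ ≈ 208800/19728 = 10.5839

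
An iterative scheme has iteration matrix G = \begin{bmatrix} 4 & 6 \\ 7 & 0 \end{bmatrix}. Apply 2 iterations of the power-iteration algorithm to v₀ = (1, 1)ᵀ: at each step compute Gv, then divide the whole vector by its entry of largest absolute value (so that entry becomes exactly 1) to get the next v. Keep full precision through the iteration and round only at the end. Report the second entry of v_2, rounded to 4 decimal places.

Gv0 = (10.00000, 7.00000); divide by 10.00000 → v1 = (1.00000, 0.70000)
Gv1 = (8.20000, 7.00000); divide by 8.20000 → v2 = (1.00000, 0.85366)
Requested entry of v2: 70/82 = 0.8537

0.8537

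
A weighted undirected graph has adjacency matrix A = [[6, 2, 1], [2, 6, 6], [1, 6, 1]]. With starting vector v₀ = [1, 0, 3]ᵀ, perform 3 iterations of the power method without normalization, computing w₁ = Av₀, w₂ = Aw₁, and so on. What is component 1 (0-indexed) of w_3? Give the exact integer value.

w1 = Av₀ = (6·1 + 2·0 + 1·3; 2·1 + 6·0 + 6·3; 1·1 + 6·0 + 1·3) = (9, 20, 4)
w2 = Aw1 = (6·9 + 2·20 + 1·4; 2·9 + 6·20 + 6·4; 1·9 + 6·20 + 1·4) = (98, 162, 133)
w3 = Aw2 = (1045, 1966, 1203)
The requested component of w3 is 1966.

1966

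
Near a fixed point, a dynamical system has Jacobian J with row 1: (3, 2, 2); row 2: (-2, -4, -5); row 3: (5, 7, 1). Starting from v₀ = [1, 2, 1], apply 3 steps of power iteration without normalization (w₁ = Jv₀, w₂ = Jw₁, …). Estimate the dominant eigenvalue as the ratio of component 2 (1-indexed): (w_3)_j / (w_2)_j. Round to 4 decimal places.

w1 = Jv₀ = (9, -15, 20)
w2 = Jw1 = (37, -58, -40)
w3 = Jw2 = (-85, 358, -261)
Ratio at component: 358 / -58 = -6.1724

λ ≈ -6.1724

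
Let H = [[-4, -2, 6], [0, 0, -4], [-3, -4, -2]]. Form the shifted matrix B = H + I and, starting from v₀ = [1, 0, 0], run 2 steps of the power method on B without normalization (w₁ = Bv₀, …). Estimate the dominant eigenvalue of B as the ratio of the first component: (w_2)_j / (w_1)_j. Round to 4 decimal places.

B = H + I has rows (-3, -2, 6); (0, 1, -4); (-3, -4, -1)
w1 = Bv₀ = ((-3)·1 + (-2)·0 + 6·0; 0·1 + 1·0 + (-4)·0; (-3)·1 + (-4)·0 + (-1)·0) = (-3, 0, -3)
w2 = Bw1 = ((-3)·(-3) + (-2)·0 + 6·(-3); 0·(-3) + 1·0 + (-4)·(-3); (-3)·(-3) + (-4)·0 + (-1)·(-3)) = (-9, 12, 12)
Ratio: -9/-3 = 3.0000

3.0000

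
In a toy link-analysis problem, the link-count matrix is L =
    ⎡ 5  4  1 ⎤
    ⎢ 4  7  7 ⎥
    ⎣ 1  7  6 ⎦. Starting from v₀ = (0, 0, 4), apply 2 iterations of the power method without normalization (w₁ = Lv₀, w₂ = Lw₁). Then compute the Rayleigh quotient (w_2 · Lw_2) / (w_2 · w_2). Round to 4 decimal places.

λ ≈ 14.8191

w1 = Lv₀ = (5·0 + 4·0 + 1·4; 4·0 + 7·0 + 7·4; 1·0 + 7·0 + 6·4) = (4, 28, 24)
w2 = Lw1 = (5·4 + 4·28 + 1·24; 4·4 + 7·28 + 7·24; 1·4 + 7·28 + 6·24) = (156, 380, 344)
Lw2 = (2644, 5692, 4880)
w2·Lw2 = 156·2644 + 380·5692 + 344·4880 = 4254144; w2·w2 = 156·156 + 380·380 + 344·344 = 287072
λ ≈ 4254144/287072 = 14.8191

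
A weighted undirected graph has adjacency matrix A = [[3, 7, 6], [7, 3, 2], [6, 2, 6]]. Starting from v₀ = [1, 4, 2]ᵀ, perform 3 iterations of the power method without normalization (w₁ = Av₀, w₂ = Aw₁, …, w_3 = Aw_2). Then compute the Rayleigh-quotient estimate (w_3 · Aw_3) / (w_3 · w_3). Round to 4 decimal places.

w1 = Av₀ = (3·1 + 7·4 + 6·2; 7·1 + 3·4 + 2·2; 6·1 + 2·4 + 6·2) = (43, 23, 26)
w2 = Aw1 = (3·43 + 7·23 + 6·26; 7·43 + 3·23 + 2·26; 6·43 + 2·23 + 6·26) = (446, 422, 460)
w3 = Aw2 = (7052, 5308, 6280)
Aw3 = (95992, 77848, 90608)
w3·Aw3 = 7052·95992 + 5308·77848 + 6280·90608 = 1659171008; w3·w3 = 7052·7052 + 5308·5308 + 6280·6280 = 117343968
λ ≈ 1659171008/117343968 = 14.1394

λ ≈ 14.1394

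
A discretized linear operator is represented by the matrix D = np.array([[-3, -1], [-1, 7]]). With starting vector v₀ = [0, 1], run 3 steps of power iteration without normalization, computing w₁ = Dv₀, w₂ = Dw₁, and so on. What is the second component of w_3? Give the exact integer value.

w1 = Dv₀ = ((-3)·0 + (-1)·1; (-1)·0 + 7·1) = (-1, 7)
w2 = Dw1 = ((-3)·(-1) + (-1)·7; (-1)·(-1) + 7·7) = (-4, 50)
w3 = Dw2 = (-38, 354)
The requested component of w3 is 354.

354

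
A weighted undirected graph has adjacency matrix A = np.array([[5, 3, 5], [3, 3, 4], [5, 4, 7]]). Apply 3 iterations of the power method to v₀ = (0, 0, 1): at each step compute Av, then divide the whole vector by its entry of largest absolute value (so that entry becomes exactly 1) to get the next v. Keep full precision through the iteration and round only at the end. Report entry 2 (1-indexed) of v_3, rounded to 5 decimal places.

0.61240

Av0 = (5.000000, 4.000000, 7.000000); divide by 7.000000 → v1 = (0.714286, 0.571429, 1.000000)
Av1 = (10.285714, 7.857143, 12.857143); divide by 12.857143 → v2 = (0.800000, 0.611111, 1.000000)
Av2 = (10.833333, 8.233333, 13.444444); divide by 13.444444 → v3 = (0.805785, 0.612397, 1.000000)
Requested entry of v3: 741/1210 = 0.61240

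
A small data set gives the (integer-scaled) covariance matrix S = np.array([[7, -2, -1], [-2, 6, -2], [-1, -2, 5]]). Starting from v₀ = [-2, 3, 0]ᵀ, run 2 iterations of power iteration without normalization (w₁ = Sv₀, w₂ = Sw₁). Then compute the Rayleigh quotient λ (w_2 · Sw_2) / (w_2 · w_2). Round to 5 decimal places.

8.63582

w1 = Sv₀ = (7·(-2) + (-2)·3 + (-1)·0; (-2)·(-2) + 6·3 + (-2)·0; (-1)·(-2) + (-2)·3 + 5·0) = (-20, 22, -4)
w2 = Sw1 = (7·(-20) + (-2)·22 + (-1)·(-4); (-2)·(-20) + 6·22 + (-2)·(-4); (-1)·(-20) + (-2)·22 + 5·(-4)) = (-180, 180, -44)
Sw2 = (-1576, 1528, -400)
w2·Sw2 = (-180)·(-1576) + 180·1528 + (-44)·(-400) = 576320; w2·w2 = (-180)·(-180) + 180·180 + (-44)·(-44) = 66736
λ ≈ 576320/66736 = 8.63582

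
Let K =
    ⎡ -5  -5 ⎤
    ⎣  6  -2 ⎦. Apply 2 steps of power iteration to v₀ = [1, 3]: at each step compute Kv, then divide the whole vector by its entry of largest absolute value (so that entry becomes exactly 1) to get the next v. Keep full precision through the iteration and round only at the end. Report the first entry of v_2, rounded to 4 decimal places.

-0.8333

Kv0 = (-20.00000, 0.00000); divide by -20.00000 → v1 = (1.00000, 0.00000)
Kv1 = (-5.00000, 6.00000); divide by 6.00000 → v2 = (-0.83333, 1.00000)
Requested entry of v2: 100/-120 = -0.8333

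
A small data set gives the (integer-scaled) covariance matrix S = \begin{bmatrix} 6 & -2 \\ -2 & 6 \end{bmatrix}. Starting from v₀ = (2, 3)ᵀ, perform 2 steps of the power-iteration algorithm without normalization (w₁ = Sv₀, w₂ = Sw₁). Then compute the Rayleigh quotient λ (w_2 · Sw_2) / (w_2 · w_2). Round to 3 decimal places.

5.561

w1 = Sv₀ = (6·2 + (-2)·3; (-2)·2 + 6·3) = (6, 14)
w2 = Sw1 = (6·6 + (-2)·14; (-2)·6 + 6·14) = (8, 72)
Sw2 = (-96, 416)
w2·Sw2 = 8·(-96) + 72·416 = 29184; w2·w2 = 8·8 + 72·72 = 5248
λ ≈ 29184/5248 = 5.561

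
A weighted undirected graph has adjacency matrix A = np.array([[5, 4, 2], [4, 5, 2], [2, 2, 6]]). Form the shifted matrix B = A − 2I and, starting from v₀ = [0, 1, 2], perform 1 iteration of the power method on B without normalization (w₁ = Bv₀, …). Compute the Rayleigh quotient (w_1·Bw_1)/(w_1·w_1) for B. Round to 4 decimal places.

μ ≈ 8.3897

B = A − 2I has rows (3, 4, 2); (4, 3, 2); (2, 2, 4)
w1 = Bv₀ = (3·0 + 4·1 + 2·2; 4·0 + 3·1 + 2·2; 2·0 + 2·1 + 4·2) = (8, 7, 10)
Bw1 = (72, 73, 70)
w1·Bw1 = 1787; w1·w1 = 213; μ ≈ 1787/213 = 8.3897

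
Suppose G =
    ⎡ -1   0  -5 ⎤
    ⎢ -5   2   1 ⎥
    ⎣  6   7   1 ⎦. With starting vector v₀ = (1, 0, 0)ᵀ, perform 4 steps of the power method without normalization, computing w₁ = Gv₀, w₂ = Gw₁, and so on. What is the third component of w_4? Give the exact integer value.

1806

w1 = Gv₀ = ((-1)·1 + 0·0 + (-5)·0; (-5)·1 + 2·0 + 1·0; 6·1 + 7·0 + 1·0) = (-1, -5, 6)
w2 = Gw1 = ((-1)·(-1) + 0·(-5) + (-5)·6; (-5)·(-1) + 2·(-5) + 1·6; 6·(-1) + 7·(-5) + 1·6) = (-29, 1, -35)
w3 = Gw2 = (204, 112, -202)
w4 = Gw3 = (806, -998, 1806)
The requested component of w4 is 1806.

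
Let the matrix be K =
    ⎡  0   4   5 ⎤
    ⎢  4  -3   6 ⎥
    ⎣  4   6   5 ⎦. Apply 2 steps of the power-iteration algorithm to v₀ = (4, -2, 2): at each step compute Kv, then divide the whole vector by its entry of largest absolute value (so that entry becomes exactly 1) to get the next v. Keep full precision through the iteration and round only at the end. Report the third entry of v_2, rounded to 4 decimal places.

Kv0 = (2.00000, 34.00000, 14.00000); divide by 34.00000 → v1 = (0.05882, 1.00000, 0.41176)
Kv1 = (6.05882, -0.29412, 8.29412); divide by 8.29412 → v2 = (0.73050, -0.03546, 1.00000)
Requested entry of v2: 282/282 = 1.0000

1.0000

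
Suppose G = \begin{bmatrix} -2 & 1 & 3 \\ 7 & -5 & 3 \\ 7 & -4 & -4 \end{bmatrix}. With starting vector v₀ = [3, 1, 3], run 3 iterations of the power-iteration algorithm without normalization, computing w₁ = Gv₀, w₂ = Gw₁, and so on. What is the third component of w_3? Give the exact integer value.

920

w1 = Gv₀ = ((-2)·3 + 1·1 + 3·3; 7·3 + (-5)·1 + 3·3; 7·3 + (-4)·1 + (-4)·3) = (4, 25, 5)
w2 = Gw1 = ((-2)·4 + 1·25 + 3·5; 7·4 + (-5)·25 + 3·5; 7·4 + (-4)·25 + (-4)·5) = (32, -82, -92)
w3 = Gw2 = (-422, 358, 920)
The requested component of w3 is 920.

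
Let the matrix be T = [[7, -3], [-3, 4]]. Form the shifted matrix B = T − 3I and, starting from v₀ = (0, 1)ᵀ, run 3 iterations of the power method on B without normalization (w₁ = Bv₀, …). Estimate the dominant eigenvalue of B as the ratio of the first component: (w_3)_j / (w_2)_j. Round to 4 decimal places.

μ ≈ 6.0000

B = T − 3I has rows (4, -3); (-3, 1)
w1 = Bv₀ = (4·0 + (-3)·1; (-3)·0 + 1·1) = (-3, 1)
w2 = Bw1 = (4·(-3) + (-3)·1; (-3)·(-3) + 1·1) = (-15, 10)
w3 = Bw2 = (-90, 55)
Ratio: -90/-15 = 6.0000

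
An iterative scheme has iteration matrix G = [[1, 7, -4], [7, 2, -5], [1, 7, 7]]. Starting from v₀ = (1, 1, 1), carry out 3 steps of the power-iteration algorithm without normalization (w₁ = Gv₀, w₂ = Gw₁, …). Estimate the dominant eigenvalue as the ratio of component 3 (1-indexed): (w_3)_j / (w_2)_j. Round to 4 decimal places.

w1 = Gv₀ = (1·1 + 7·1 + (-4)·1; 7·1 + 2·1 + (-5)·1; 1·1 + 7·1 + 7·1) = (4, 4, 15)
w2 = Gw1 = (1·4 + 7·4 + (-4)·15; 7·4 + 2·4 + (-5)·15; 1·4 + 7·4 + 7·15) = (-28, -39, 137)
w3 = Gw2 = (-849, -959, 658)
Ratio at component: 658 / 137 = 4.8029

4.8029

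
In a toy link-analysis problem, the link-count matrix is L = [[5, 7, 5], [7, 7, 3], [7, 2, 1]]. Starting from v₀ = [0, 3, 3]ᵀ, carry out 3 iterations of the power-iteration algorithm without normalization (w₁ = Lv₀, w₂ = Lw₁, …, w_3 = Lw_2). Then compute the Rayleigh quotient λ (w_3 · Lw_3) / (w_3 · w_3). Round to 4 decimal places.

w1 = Lv₀ = (5·0 + 7·3 + 5·3; 7·0 + 7·3 + 3·3; 7·0 + 2·3 + 1·3) = (36, 30, 9)
w2 = Lw1 = (5·36 + 7·30 + 5·9; 7·36 + 7·30 + 3·9; 7·36 + 2·30 + 1·9) = (435, 489, 321)
w3 = Lw2 = (7203, 7431, 4344)
Lw3 = (109752, 115470, 69627)
w3·Lw3 = 7203·109752 + 7431·115470 + 4344·69627 = 1951060914; w3·w3 = 7203·7203 + 7431·7431 + 4344·4344 = 125973306
λ ≈ 1951060914/125973306 = 15.4879

15.4879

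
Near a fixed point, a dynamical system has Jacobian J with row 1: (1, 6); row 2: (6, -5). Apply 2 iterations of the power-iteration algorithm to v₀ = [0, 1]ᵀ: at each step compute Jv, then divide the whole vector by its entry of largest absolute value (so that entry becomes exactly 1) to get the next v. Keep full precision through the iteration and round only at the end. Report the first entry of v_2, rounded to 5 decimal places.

-0.39344

Jv0 = (6.000000, -5.000000); divide by 6.000000 → v1 = (1.000000, -0.833333)
Jv1 = (-4.000000, 10.166667); divide by 10.166667 → v2 = (-0.393443, 1.000000)
Requested entry of v2: -24/61 = -0.39344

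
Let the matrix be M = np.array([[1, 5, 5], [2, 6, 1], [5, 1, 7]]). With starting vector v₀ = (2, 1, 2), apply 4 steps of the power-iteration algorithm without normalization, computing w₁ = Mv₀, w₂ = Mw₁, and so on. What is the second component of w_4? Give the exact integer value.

16251

w1 = Mv₀ = (17, 12, 25)
w2 = Mw1 = (202, 131, 272)
w3 = Mw2 = (2217, 1462, 3045)
w4 = Mw3 = (24752, 16251, 33862)
The requested component of w4 is 16251.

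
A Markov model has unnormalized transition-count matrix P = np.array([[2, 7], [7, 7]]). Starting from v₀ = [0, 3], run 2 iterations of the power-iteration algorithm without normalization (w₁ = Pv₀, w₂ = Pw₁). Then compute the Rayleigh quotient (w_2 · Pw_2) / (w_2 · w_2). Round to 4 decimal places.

w1 = Pv₀ = (2·0 + 7·3; 7·0 + 7·3) = (21, 21)
w2 = Pw1 = (2·21 + 7·21; 7·21 + 7·21) = (189, 294)
Pw2 = (2436, 3381)
w2·Pw2 = 189·2436 + 294·3381 = 1454418; w2·w2 = 189·189 + 294·294 = 122157
λ ≈ 1454418/122157 = 11.9061

11.9061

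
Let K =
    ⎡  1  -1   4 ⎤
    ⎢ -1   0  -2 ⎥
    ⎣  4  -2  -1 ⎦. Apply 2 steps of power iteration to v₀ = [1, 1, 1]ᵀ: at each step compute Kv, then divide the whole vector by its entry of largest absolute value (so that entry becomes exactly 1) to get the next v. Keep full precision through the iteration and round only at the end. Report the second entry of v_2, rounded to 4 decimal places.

Kv0 = (4.00000, -3.00000, 1.00000); divide by 4.00000 → v1 = (1.00000, -0.75000, 0.25000)
Kv1 = (2.75000, -1.50000, 5.25000); divide by 5.25000 → v2 = (0.52381, -0.28571, 1.00000)
Requested entry of v2: -6/21 = -0.2857

-0.2857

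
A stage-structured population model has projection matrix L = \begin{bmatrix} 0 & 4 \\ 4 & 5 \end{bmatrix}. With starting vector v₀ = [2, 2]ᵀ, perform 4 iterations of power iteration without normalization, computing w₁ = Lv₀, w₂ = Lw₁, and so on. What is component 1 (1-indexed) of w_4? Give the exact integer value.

3592

w1 = Lv₀ = (0·2 + 4·2; 4·2 + 5·2) = (8, 18)
w2 = Lw1 = (0·8 + 4·18; 4·8 + 5·18) = (72, 122)
w3 = Lw2 = (488, 898)
w4 = Lw3 = (3592, 6442)
The requested component of w4 is 3592.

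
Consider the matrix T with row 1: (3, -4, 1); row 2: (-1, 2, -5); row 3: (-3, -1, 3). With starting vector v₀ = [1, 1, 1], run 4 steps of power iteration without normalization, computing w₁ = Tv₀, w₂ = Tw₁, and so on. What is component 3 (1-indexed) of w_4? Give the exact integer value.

w1 = Tv₀ = (0, -4, -1)
w2 = Tw1 = (15, -3, 1)
w3 = Tw2 = (58, -26, -39)
w4 = Tw3 = (239, 85, -265)
The requested component of w4 is -265.

-265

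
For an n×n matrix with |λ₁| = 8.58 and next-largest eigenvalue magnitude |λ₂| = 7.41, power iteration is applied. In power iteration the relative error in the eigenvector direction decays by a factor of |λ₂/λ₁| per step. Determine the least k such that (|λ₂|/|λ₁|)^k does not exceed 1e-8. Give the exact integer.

|λ₂/λ₁| = 7.41/8.58 = 0.86364
Need k ≥ ln(1e-8) / ln(0.86364) = -18.4207 / -0.1466 ≈ 125.650
Smallest integer k satisfying the bound: 126

126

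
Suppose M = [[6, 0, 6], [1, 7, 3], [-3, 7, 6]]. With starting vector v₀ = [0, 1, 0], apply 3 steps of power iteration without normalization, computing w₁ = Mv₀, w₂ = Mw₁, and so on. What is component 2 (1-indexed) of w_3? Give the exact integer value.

805

w1 = Mv₀ = (0, 7, 7)
w2 = Mw1 = (42, 70, 91)
w3 = Mw2 = (798, 805, 910)
The requested component of w3 is 805.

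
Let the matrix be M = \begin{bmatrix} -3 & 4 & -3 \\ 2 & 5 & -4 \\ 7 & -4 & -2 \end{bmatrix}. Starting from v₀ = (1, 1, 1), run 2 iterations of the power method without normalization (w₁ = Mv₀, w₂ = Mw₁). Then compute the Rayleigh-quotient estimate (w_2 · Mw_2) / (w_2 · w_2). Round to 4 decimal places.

-1.3989

w1 = Mv₀ = (-2, 3, 1)
w2 = Mw1 = (15, 7, -28)
Mw2 = (67, 177, 133)
w2·Mw2 = 15·67 + 7·177 + (-28)·133 = -1480; w2·w2 = 15·15 + 7·7 + (-28)·(-28) = 1058
λ ≈ -1480/1058 = -1.3989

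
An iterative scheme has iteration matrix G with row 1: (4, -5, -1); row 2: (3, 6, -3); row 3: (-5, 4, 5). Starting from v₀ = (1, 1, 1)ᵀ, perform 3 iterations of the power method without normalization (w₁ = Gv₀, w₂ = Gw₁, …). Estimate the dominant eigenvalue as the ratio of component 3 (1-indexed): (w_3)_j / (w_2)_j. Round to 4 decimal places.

w1 = Gv₀ = (4·1 + (-5)·1 + (-1)·1; 3·1 + 6·1 + (-3)·1; (-5)·1 + 4·1 + 5·1) = (-2, 6, 4)
w2 = Gw1 = (4·(-2) + (-5)·6 + (-1)·4; 3·(-2) + 6·6 + (-3)·4; (-5)·(-2) + 4·6 + 5·4) = (-42, 18, 54)
w3 = Gw2 = (-312, -180, 552)
Ratio at component: 552 / 54 = 10.2222

λ ≈ 10.2222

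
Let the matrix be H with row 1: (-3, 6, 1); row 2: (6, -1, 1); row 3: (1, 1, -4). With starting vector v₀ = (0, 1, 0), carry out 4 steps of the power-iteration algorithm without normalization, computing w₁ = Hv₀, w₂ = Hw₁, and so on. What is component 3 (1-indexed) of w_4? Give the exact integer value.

w1 = Hv₀ = ((-3)·0 + 6·1 + 1·0; 6·0 + (-1)·1 + 1·0; 1·0 + 1·1 + (-4)·0) = (6, -1, 1)
w2 = Hw1 = ((-3)·6 + 6·(-1) + 1·1; 6·6 + (-1)·(-1) + 1·1; 1·6 + 1·(-1) + (-4)·1) = (-23, 38, 1)
w3 = Hw2 = (298, -175, 11)
w4 = Hw3 = (-1933, 1974, 79)
The requested component of w4 is 79.

79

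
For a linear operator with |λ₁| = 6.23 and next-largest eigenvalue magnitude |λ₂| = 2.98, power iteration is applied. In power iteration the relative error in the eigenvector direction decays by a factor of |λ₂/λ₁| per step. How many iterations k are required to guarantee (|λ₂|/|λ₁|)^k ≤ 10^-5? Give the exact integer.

16

|λ₂/λ₁| = 2.98/6.23 = 0.47833
Need k ≥ ln(10^-5) / ln(0.47833) = -11.5129 / -0.7375 ≈ 15.612
Smallest integer k satisfying the bound: 16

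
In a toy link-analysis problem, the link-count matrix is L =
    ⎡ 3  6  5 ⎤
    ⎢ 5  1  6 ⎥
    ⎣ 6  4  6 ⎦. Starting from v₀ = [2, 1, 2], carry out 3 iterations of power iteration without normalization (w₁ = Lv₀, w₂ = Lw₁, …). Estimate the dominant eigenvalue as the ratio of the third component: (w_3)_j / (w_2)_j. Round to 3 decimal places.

w1 = Lv₀ = (3·2 + 6·1 + 5·2; 5·2 + 1·1 + 6·2; 6·2 + 4·1 + 6·2) = (22, 23, 28)
w2 = Lw1 = (3·22 + 6·23 + 5·28; 5·22 + 1·23 + 6·28; 6·22 + 4·23 + 6·28) = (344, 301, 392)
w3 = Lw2 = (4798, 4373, 5620)
Ratio at component: 5620 / 392 = 14.337

14.337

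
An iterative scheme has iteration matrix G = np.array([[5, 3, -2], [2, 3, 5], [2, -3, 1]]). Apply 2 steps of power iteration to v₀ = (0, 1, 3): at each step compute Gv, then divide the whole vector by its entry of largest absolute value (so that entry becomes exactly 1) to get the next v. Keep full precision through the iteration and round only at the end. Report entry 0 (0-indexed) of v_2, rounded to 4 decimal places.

Gv0 = (-3.00000, 18.00000, 0.00000); divide by 18.00000 → v1 = (-0.16667, 1.00000, 0.00000)
Gv1 = (2.16667, 2.66667, -3.33333); divide by -3.33333 → v2 = (-0.65000, -0.80000, 1.00000)
Requested entry of v2: 39/-60 = -0.6500

-0.6500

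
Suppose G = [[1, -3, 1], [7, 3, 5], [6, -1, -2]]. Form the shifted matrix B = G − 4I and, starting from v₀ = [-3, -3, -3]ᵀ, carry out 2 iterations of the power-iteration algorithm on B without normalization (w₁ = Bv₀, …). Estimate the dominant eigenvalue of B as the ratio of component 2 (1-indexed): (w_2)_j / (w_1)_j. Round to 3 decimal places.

B = G − 4I has rows (-3, -3, 1); (7, -1, 5); (6, -1, -6)
w1 = Bv₀ = (15, -33, 3)
w2 = Bw1 = (57, 153, 105)
Ratio: 153/-33 = -4.636

μ ≈ -4.636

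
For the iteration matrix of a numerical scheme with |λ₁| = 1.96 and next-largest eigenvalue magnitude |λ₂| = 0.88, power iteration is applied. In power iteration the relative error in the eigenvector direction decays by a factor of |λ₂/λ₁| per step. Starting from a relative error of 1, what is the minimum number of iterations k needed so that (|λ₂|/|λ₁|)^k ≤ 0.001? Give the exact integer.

9

|λ₂/λ₁| = 0.88/1.96 = 0.44898
Need k ≥ ln(0.001) / ln(0.44898) = -6.9078 / -0.8008 ≈ 8.626
Smallest integer k satisfying the bound: 9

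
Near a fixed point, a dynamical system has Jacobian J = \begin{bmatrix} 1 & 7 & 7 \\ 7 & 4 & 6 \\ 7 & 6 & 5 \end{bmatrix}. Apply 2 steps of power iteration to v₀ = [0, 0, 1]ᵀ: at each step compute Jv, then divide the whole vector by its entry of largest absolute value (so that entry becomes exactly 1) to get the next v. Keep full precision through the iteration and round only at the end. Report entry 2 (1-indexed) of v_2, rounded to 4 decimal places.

0.9364

Jv0 = (7.00000, 6.00000, 5.00000); divide by 7.00000 → v1 = (1.00000, 0.85714, 0.71429)
Jv1 = (12.00000, 14.71429, 15.71429); divide by 15.71429 → v2 = (0.76364, 0.93636, 1.00000)
Requested entry of v2: 103/110 = 0.9364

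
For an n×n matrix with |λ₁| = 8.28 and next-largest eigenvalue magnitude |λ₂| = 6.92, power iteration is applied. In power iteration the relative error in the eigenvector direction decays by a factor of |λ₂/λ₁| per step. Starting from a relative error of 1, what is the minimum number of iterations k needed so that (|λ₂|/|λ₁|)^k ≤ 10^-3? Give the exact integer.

39

|λ₂/λ₁| = 6.92/8.28 = 0.83575
Need k ≥ ln(10^-3) / ln(0.83575) = -6.9078 / -0.1794 ≈ 38.499
Smallest integer k satisfying the bound: 39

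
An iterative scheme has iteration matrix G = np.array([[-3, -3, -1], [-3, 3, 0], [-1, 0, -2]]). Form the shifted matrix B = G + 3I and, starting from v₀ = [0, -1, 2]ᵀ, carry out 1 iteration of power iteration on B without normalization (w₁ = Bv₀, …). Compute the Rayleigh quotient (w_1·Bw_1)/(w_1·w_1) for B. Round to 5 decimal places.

B = G + 3I has rows (0, -3, -1); (-3, 6, 0); (-1, 0, 1)
w1 = Bv₀ = (0·0 + (-3)·(-1) + (-1)·2; (-3)·0 + 6·(-1) + 0·2; (-1)·0 + 0·(-1) + 1·2) = (1, -6, 2)
Bw1 = (16, -39, 1)
w1·Bw1 = 252; w1·w1 = 41; μ ≈ 252/41 = 6.14634

μ ≈ 6.14634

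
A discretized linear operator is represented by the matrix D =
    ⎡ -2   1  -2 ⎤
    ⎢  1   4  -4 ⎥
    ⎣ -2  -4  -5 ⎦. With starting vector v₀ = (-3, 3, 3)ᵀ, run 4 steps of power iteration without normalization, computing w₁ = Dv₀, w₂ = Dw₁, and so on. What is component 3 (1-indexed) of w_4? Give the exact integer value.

5475

w1 = Dv₀ = ((-2)·(-3) + 1·3 + (-2)·3; 1·(-3) + 4·3 + (-4)·3; (-2)·(-3) + (-4)·3 + (-5)·3) = (3, -3, -21)
w2 = Dw1 = ((-2)·3 + 1·(-3) + (-2)·(-21); 1·3 + 4·(-3) + (-4)·(-21); (-2)·3 + (-4)·(-3) + (-5)·(-21)) = (33, 75, 111)
w3 = Dw2 = (-213, -111, -921)
w4 = Dw3 = (2157, 3027, 5475)
The requested component of w4 is 5475.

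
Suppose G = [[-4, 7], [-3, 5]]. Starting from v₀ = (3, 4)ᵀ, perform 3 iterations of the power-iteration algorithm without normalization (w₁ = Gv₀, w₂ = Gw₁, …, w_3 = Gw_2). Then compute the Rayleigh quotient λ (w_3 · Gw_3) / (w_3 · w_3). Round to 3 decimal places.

λ ≈ 3.680

w1 = Gv₀ = (16, 11)
w2 = Gw1 = (13, 7)
w3 = Gw2 = (-3, -4)
Gw3 = (-16, -11)
w3·Gw3 = (-3)·(-16) + (-4)·(-11) = 92; w3·w3 = (-3)·(-3) + (-4)·(-4) = 25
λ ≈ 92/25 = 3.680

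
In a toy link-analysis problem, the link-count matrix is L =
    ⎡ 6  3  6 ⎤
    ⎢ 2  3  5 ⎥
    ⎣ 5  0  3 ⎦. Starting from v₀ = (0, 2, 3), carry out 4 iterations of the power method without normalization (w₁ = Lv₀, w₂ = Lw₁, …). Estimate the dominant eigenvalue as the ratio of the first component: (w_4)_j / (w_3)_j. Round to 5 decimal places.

11.36728

w1 = Lv₀ = (24, 21, 9)
w2 = Lw1 = (261, 156, 147)
w3 = Lw2 = (2916, 1725, 1746)
w4 = Lw3 = (33147, 19737, 19818)
Ratio at component: 33147 / 2916 = 11.36728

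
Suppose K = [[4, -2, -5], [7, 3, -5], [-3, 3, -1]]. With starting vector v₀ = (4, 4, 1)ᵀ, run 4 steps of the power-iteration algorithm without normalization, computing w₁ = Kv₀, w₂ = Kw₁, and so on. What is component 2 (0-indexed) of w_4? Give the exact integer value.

w1 = Kv₀ = (3, 35, -1)
w2 = Kw1 = (-53, 131, 97)
w3 = Kw2 = (-959, -463, 455)
w4 = Kw3 = (-5185, -10377, 1033)
The requested component of w4 is 1033.

1033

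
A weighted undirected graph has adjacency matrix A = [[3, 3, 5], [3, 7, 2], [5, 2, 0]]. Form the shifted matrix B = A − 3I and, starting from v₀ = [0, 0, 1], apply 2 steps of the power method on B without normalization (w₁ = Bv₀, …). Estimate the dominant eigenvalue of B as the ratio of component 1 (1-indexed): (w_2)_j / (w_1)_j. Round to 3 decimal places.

μ ≈ -1.800

B = A − 3I has rows (0, 3, 5); (3, 4, 2); (5, 2, -3)
w1 = Bv₀ = (5, 2, -3)
w2 = Bw1 = (-9, 17, 38)
Ratio: -9/5 = -1.800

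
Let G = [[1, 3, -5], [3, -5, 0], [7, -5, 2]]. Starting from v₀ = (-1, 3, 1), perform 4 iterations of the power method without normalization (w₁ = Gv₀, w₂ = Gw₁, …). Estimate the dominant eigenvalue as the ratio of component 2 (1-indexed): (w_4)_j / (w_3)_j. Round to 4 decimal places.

λ ≈ -4.9224

w1 = Gv₀ = (1·(-1) + 3·3 + (-5)·1; 3·(-1) + (-5)·3 + 0·1; 7·(-1) + (-5)·3 + 2·1) = (3, -18, -20)
w2 = Gw1 = (1·3 + 3·(-18) + (-5)·(-20); 3·3 + (-5)·(-18) + 0·(-20); 7·3 + (-5)·(-18) + 2·(-20)) = (49, 99, 71)
w3 = Gw2 = (-9, -348, -10)
w4 = Gw3 = (-1003, 1713, 1657)
Ratio at component: 1713 / -348 = -4.9224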